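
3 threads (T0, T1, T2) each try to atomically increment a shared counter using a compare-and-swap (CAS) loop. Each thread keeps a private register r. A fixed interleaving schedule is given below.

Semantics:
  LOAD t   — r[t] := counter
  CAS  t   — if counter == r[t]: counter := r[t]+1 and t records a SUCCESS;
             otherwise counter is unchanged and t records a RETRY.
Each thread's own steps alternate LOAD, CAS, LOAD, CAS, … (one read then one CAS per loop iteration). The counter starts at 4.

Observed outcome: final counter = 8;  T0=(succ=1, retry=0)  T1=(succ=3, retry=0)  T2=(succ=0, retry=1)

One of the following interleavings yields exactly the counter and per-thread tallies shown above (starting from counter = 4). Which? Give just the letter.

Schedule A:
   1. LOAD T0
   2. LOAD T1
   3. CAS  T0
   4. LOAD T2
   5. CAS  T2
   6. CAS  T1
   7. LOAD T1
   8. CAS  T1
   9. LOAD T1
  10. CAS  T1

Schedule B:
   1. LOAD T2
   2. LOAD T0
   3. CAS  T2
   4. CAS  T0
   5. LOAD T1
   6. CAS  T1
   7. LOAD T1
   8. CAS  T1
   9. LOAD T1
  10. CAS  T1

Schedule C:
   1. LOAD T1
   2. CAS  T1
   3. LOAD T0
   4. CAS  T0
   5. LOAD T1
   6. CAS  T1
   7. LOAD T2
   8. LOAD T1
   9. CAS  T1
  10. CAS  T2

C

Simulating candidate C:
step 1: T1 LOAD ⇒ load; ctr=4 reg=4
step 2: T1 CAS ⇒ ok; ctr=5 reg=4
step 3: T0 LOAD ⇒ load; ctr=5 reg=5
step 4: T0 CAS ⇒ ok; ctr=6 reg=5
step 5: T1 LOAD ⇒ load; ctr=6 reg=6
step 6: T1 CAS ⇒ ok; ctr=7 reg=6
step 7: T2 LOAD ⇒ load; ctr=7 reg=7
step 8: T1 LOAD ⇒ load; ctr=7 reg=7
step 9: T1 CAS ⇒ ok; ctr=8 reg=7
step 10: T2 CAS ⇒ retry; ctr=8 reg=7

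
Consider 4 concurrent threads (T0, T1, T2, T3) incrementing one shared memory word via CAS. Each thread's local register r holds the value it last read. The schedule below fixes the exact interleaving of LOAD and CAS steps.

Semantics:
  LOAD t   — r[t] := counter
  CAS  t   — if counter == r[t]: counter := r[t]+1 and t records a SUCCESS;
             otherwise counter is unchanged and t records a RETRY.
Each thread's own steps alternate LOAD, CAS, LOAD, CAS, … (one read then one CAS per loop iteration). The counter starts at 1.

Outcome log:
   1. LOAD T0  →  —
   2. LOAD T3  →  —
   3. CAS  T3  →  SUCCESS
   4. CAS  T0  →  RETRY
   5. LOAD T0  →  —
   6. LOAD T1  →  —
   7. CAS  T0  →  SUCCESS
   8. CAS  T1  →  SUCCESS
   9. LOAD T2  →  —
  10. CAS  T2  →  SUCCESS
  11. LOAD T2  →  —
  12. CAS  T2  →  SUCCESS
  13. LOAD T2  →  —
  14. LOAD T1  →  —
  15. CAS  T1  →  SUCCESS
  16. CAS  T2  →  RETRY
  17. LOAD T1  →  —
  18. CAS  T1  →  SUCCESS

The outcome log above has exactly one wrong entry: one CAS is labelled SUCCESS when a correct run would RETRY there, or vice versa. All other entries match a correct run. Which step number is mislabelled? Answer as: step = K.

step = 8

Re-executing:
[1] T0.load  rd  (counter 1, T0.r 1)
[2] T3.load  rd  (counter 1, T3.r 1)
[3] T3.cas  hit  (counter 2, T3.r 1)
[4] T0.cas  miss  (counter 2, T0.r 1)
[5] T0.load  rd  (counter 2, T0.r 2)
[6] T1.load  rd  (counter 2, T1.r 2)
[7] T0.cas  hit  (counter 3, T0.r 2)
[8] T1.cas  miss  (counter 3, T1.r 2)
[9] T2.load  rd  (counter 3, T2.r 3)
[10] T2.cas  hit  (counter 4, T2.r 3)
[11] T2.load  rd  (counter 4, T2.r 4)
[12] T2.cas  hit  (counter 5, T2.r 4)
[13] T2.load  rd  (counter 5, T2.r 5)
[14] T1.load  rd  (counter 5, T1.r 5)
[15] T1.cas  hit  (counter 6, T1.r 5)
[16] T2.cas  miss  (counter 6, T2.r 5)
[17] T1.load  rd  (counter 6, T1.r 6)
[18] T1.cas  hit  (counter 7, T1.r 6)
Mismatch at 8.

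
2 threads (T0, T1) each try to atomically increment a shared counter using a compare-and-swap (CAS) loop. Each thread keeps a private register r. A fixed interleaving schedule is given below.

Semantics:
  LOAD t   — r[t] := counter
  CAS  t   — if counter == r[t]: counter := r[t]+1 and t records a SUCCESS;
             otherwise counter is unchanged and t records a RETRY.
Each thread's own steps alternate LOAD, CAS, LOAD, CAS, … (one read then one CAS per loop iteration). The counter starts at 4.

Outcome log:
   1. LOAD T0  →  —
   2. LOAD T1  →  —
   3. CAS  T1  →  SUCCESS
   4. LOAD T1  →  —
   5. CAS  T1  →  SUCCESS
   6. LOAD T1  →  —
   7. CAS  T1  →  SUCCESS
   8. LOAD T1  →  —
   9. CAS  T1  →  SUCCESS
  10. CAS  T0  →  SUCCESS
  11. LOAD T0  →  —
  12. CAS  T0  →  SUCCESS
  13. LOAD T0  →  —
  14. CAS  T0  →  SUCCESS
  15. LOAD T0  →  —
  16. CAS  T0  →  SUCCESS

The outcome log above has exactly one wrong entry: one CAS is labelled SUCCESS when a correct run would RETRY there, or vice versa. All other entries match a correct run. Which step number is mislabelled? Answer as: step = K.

step = 10

Re-executing:
1. LOAD T0 → mem=4 r[T0]=4 [LOAD]
2. LOAD T1 → mem=4 r[T1]=4 [LOAD]
3. CAS T1 → mem=5 r[T1]=4 [OK]
4. LOAD T1 → mem=5 r[T1]=5 [LOAD]
5. CAS T1 → mem=6 r[T1]=5 [OK]
6. LOAD T1 → mem=6 r[T1]=6 [LOAD]
7. CAS T1 → mem=7 r[T1]=6 [OK]
8. LOAD T1 → mem=7 r[T1]=7 [LOAD]
9. CAS T1 → mem=8 r[T1]=7 [OK]
10. CAS T0 → mem=8 r[T0]=4 [RETRY]
11. LOAD T0 → mem=8 r[T0]=8 [LOAD]
12. CAS T0 → mem=9 r[T0]=8 [OK]
13. LOAD T0 → mem=9 r[T0]=9 [LOAD]
14. CAS T0 → mem=10 r[T0]=9 [OK]
15. LOAD T0 → mem=10 r[T0]=10 [LOAD]
16. CAS T0 → mem=11 r[T0]=10 [OK]
Flip is step 10.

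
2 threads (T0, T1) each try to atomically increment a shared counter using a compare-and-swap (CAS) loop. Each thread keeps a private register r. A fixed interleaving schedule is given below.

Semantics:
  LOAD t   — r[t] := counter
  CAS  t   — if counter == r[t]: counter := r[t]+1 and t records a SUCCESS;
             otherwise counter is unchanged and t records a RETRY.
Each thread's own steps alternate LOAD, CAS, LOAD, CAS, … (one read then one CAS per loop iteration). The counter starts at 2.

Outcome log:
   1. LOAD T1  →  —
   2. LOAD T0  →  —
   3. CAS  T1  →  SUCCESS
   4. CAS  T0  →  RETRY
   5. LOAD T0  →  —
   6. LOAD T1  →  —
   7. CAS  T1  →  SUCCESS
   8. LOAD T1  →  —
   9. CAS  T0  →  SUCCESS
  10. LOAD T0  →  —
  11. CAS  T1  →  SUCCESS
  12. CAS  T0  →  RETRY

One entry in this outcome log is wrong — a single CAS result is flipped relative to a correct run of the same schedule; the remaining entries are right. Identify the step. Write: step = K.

step = 9

Correct run:
T1 LOAD — after: cnt=2, r=2 — load
T0 LOAD — after: cnt=2, r=2 — load
T1 CAS — after: cnt=3, r=2 — ok
T0 CAS — after: cnt=3, r=2 — retry
T0 LOAD — after: cnt=3, r=3 — load
T1 LOAD — after: cnt=3, r=3 — load
T1 CAS — after: cnt=4, r=3 — ok
T1 LOAD — after: cnt=4, r=4 — load
T0 CAS — after: cnt=4, r=3 — retry
T0 LOAD — after: cnt=4, r=4 — load
T1 CAS — after: cnt=5, r=4 — ok
T0 CAS — after: cnt=5, r=4 — retry
Flip is step 9.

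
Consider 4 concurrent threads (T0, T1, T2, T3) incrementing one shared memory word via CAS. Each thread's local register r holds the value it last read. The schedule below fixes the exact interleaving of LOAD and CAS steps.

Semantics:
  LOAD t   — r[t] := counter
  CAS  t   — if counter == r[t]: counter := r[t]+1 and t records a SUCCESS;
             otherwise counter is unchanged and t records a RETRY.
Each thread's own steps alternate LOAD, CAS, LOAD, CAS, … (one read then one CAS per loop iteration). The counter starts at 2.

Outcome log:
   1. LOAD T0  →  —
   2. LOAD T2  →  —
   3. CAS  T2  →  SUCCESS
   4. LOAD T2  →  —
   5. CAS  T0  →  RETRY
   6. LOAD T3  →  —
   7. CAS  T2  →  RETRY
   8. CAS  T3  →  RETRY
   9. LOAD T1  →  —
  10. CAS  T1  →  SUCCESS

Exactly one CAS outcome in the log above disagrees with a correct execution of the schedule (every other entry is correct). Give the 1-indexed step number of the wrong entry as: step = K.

Correct run:
[1] T0.load  rd  (counter 2, T0.r 2)
[2] T2.load  rd  (counter 2, T2.r 2)
[3] T2.cas  hit  (counter 3, T2.r 2)
[4] T2.load  rd  (counter 3, T2.r 3)
[5] T0.cas  miss  (counter 3, T0.r 2)
[6] T3.load  rd  (counter 3, T3.r 3)
[7] T2.cas  hit  (counter 4, T2.r 3)
[8] T3.cas  miss  (counter 4, T3.r 3)
[9] T1.load  rd  (counter 4, T1.r 4)
[10] T1.cas  hit  (counter 5, T1.r 4)
Flip is step 7.

step = 7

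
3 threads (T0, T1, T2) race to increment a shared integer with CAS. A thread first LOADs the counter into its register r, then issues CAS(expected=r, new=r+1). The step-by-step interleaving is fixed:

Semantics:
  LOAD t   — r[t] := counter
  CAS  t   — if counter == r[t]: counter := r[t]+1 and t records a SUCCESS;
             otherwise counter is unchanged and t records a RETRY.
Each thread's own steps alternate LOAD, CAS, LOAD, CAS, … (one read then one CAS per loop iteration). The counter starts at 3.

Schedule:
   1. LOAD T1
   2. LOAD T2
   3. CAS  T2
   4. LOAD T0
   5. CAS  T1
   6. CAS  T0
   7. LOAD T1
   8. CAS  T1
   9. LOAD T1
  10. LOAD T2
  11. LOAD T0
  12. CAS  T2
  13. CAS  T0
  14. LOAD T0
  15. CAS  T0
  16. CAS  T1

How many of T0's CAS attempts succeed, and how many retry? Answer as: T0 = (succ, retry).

T0 = (2, 1)

1. LOAD T1 → mem=3 r[T1]=3 [LOAD]
2. LOAD T2 → mem=3 r[T2]=3 [LOAD]
3. CAS T2 → mem=4 r[T2]=3 [OK]
4. LOAD T0 → mem=4 r[T0]=4 [LOAD]
5. CAS T1 → mem=4 r[T1]=3 [RETRY]
6. CAS T0 → mem=5 r[T0]=4 [OK]
7. LOAD T1 → mem=5 r[T1]=5 [LOAD]
8. CAS T1 → mem=6 r[T1]=5 [OK]
9. LOAD T1 → mem=6 r[T1]=6 [LOAD]
10. LOAD T2 → mem=6 r[T2]=6 [LOAD]
11. LOAD T0 → mem=6 r[T0]=6 [LOAD]
12. CAS T2 → mem=7 r[T2]=6 [OK]
13. CAS T0 → mem=7 r[T0]=6 [RETRY]
14. LOAD T0 → mem=7 r[T0]=7 [LOAD]
15. CAS T0 → mem=8 r[T0]=7 [OK]
16. CAS T1 → mem=8 r[T1]=6 [RETRY]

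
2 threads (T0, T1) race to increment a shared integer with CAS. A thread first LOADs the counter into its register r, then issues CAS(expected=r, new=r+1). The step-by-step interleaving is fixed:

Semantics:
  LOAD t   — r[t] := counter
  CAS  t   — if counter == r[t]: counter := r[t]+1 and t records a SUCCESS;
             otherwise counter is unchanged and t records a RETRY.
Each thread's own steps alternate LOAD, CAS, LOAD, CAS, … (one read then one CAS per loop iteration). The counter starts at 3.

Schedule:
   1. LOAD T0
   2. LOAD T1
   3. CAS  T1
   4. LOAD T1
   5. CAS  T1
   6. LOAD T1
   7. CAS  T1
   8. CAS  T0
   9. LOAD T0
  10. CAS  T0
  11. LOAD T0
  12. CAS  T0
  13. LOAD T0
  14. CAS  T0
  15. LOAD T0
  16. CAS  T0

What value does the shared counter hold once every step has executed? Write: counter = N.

#1 T0 reads 3
#2 T1 reads 3
#3 T1 CAS(3→4) writes; counter now 4
#4 T1 reads 4
#5 T1 CAS(4→5) writes; counter now 5
#6 T1 reads 5
#7 T1 CAS(5→6) writes; counter now 6
#8 T0 CAS(3→4) fails; counter now 6
#9 T0 reads 6
#10 T0 CAS(6→7) writes; counter now 7
#11 T0 reads 7
#12 T0 CAS(7→8) writes; counter now 8
#13 T0 reads 8
#14 T0 CAS(8→9) writes; counter now 9
#15 T0 reads 9
#16 T0 CAS(9→10) writes; counter now 10

counter = 10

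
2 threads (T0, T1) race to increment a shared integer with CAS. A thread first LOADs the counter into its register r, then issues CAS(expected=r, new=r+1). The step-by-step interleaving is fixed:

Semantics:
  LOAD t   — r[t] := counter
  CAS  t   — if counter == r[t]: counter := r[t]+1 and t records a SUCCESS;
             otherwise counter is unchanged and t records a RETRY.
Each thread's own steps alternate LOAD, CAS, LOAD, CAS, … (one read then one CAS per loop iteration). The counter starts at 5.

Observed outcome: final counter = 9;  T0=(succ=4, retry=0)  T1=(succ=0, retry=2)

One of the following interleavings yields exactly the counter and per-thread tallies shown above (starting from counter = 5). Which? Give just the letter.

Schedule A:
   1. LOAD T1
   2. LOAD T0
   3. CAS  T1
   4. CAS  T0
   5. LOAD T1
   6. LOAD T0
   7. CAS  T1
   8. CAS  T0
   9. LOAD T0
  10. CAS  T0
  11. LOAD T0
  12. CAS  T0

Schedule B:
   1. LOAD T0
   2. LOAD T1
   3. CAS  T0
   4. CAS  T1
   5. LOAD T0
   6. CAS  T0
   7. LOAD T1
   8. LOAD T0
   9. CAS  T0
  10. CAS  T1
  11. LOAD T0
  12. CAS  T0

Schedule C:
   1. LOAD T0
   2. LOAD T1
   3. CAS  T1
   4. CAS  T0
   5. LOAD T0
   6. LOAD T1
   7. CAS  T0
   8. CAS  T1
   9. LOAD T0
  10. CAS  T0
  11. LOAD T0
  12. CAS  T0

B

Run B:
step 1: T0 LOAD ⇒ load; ctr=5 reg=5
step 2: T1 LOAD ⇒ load; ctr=5 reg=5
step 3: T0 CAS ⇒ ok; ctr=6 reg=5
step 4: T1 CAS ⇒ retry; ctr=6 reg=5
step 5: T0 LOAD ⇒ load; ctr=6 reg=6
step 6: T0 CAS ⇒ ok; ctr=7 reg=6
step 7: T1 LOAD ⇒ load; ctr=7 reg=7
step 8: T0 LOAD ⇒ load; ctr=7 reg=7
step 9: T0 CAS ⇒ ok; ctr=8 reg=7
step 10: T1 CAS ⇒ retry; ctr=8 reg=7
step 11: T0 LOAD ⇒ load; ctr=8 reg=8
step 12: T0 CAS ⇒ ok; ctr=9 reg=8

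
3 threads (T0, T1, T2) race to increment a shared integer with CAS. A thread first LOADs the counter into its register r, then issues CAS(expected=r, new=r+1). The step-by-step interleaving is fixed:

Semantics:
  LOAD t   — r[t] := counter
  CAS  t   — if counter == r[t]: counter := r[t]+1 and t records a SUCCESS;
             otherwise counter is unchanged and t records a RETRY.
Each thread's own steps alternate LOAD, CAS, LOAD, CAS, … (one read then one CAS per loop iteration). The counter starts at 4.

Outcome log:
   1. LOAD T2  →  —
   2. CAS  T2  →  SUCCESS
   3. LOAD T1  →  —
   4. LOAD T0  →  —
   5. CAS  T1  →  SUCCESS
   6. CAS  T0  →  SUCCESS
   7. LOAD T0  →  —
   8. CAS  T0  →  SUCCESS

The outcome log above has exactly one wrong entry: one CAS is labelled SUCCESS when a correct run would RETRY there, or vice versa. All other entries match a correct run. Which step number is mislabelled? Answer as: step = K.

step = 6

Correct run:
T2 LOAD — after: cnt=4, r=4 — load
T2 CAS — after: cnt=5, r=4 — ok
T1 LOAD — after: cnt=5, r=5 — load
T0 LOAD — after: cnt=5, r=5 — load
T1 CAS — after: cnt=6, r=5 — ok
T0 CAS — after: cnt=6, r=5 — retry
T0 LOAD — after: cnt=6, r=6 — load
T0 CAS — after: cnt=7, r=6 — ok
Flip is step 6.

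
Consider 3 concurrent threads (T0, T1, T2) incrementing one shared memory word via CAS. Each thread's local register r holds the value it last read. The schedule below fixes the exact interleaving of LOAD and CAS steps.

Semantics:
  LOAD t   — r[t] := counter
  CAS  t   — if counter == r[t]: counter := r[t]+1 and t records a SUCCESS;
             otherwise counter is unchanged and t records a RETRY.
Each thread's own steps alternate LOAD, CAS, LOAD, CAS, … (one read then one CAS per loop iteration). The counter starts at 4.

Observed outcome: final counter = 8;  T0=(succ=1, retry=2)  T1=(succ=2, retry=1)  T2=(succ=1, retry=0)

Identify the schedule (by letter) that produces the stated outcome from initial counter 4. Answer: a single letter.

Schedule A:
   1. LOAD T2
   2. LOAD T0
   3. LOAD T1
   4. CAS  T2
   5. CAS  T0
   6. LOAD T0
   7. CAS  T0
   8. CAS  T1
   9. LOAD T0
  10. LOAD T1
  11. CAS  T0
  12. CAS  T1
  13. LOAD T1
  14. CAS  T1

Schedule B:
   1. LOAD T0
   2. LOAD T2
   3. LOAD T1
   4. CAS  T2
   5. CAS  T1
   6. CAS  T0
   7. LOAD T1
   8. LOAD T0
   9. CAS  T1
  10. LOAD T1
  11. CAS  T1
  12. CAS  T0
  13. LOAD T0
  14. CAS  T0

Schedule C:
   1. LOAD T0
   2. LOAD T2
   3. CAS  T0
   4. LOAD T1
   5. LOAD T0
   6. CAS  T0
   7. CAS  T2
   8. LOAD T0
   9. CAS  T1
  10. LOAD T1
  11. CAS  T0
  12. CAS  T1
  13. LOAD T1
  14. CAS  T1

Tracing schedule B:
1. LOAD T0 → mem=4 r[T0]=4 [LOAD]
2. LOAD T2 → mem=4 r[T2]=4 [LOAD]
3. LOAD T1 → mem=4 r[T1]=4 [LOAD]
4. CAS T2 → mem=5 r[T2]=4 [OK]
5. CAS T1 → mem=5 r[T1]=4 [RETRY]
6. CAS T0 → mem=5 r[T0]=4 [RETRY]
7. LOAD T1 → mem=5 r[T1]=5 [LOAD]
8. LOAD T0 → mem=5 r[T0]=5 [LOAD]
9. CAS T1 → mem=6 r[T1]=5 [OK]
10. LOAD T1 → mem=6 r[T1]=6 [LOAD]
11. CAS T1 → mem=7 r[T1]=6 [OK]
12. CAS T0 → mem=7 r[T0]=5 [RETRY]
13. LOAD T0 → mem=7 r[T0]=7 [LOAD]
14. CAS T0 → mem=8 r[T0]=7 [OK]

B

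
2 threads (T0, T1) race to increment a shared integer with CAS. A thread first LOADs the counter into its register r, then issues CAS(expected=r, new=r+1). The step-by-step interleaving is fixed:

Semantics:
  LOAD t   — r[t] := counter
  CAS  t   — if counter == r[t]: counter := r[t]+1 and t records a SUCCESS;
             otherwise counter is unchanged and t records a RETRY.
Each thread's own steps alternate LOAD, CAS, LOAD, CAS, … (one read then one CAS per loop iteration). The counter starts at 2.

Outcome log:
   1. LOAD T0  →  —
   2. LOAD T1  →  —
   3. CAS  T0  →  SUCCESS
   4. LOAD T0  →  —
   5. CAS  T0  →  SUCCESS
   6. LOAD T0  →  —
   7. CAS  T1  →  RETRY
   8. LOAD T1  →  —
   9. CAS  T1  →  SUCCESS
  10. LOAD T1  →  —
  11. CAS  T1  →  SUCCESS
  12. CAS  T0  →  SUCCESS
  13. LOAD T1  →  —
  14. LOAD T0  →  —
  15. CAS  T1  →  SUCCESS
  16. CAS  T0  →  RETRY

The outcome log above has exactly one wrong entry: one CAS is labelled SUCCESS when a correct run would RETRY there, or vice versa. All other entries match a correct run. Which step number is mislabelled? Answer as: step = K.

Re-executing:
[1] T0.load  rd  (counter 2, T0.r 2)
[2] T1.load  rd  (counter 2, T1.r 2)
[3] T0.cas  hit  (counter 3, T0.r 2)
[4] T0.load  rd  (counter 3, T0.r 3)
[5] T0.cas  hit  (counter 4, T0.r 3)
[6] T0.load  rd  (counter 4, T0.r 4)
[7] T1.cas  miss  (counter 4, T1.r 2)
[8] T1.load  rd  (counter 4, T1.r 4)
[9] T1.cas  hit  (counter 5, T1.r 4)
[10] T1.load  rd  (counter 5, T1.r 5)
[11] T1.cas  hit  (counter 6, T1.r 5)
[12] T0.cas  miss  (counter 6, T0.r 4)
[13] T1.load  rd  (counter 6, T1.r 6)
[14] T0.load  rd  (counter 6, T0.r 6)
[15] T1.cas  hit  (counter 7, T1.r 6)
[16] T0.cas  miss  (counter 7, T0.r 6)
Flip is step 12.

step = 12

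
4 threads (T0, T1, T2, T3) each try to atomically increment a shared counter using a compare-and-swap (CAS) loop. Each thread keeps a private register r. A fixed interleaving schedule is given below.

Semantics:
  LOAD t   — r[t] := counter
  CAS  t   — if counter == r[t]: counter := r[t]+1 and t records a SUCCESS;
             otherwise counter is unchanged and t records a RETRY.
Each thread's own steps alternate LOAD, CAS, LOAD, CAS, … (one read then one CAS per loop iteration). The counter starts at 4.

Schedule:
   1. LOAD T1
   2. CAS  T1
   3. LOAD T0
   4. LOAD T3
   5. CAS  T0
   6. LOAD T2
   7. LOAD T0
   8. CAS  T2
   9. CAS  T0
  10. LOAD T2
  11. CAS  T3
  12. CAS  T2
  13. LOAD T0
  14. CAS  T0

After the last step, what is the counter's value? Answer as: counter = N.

1. LOAD T1 → mem=4 r[T1]=4 [LOAD]
2. CAS T1 → mem=5 r[T1]=4 [OK]
3. LOAD T0 → mem=5 r[T0]=5 [LOAD]
4. LOAD T3 → mem=5 r[T3]=5 [LOAD]
5. CAS T0 → mem=6 r[T0]=5 [OK]
6. LOAD T2 → mem=6 r[T2]=6 [LOAD]
7. LOAD T0 → mem=6 r[T0]=6 [LOAD]
8. CAS T2 → mem=7 r[T2]=6 [OK]
9. CAS T0 → mem=7 r[T0]=6 [RETRY]
10. LOAD T2 → mem=7 r[T2]=7 [LOAD]
11. CAS T3 → mem=7 r[T3]=5 [RETRY]
12. CAS T2 → mem=8 r[T2]=7 [OK]
13. LOAD T0 → mem=8 r[T0]=8 [LOAD]
14. CAS T0 → mem=9 r[T0]=8 [OK]

counter = 9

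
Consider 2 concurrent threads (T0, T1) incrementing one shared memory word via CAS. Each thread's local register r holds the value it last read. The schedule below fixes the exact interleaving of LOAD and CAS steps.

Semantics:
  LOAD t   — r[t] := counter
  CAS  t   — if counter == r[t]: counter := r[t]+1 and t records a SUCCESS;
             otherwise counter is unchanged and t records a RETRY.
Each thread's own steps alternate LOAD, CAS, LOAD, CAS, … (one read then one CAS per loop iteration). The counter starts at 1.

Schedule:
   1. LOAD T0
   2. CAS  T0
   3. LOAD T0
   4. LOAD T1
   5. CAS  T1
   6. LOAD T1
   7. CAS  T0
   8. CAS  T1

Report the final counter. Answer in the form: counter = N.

counter = 4

1. LOAD T0 → mem=1 r[T0]=1 [LOAD]
2. CAS T0 → mem=2 r[T0]=1 [OK]
3. LOAD T0 → mem=2 r[T0]=2 [LOAD]
4. LOAD T1 → mem=2 r[T1]=2 [LOAD]
5. CAS T1 → mem=3 r[T1]=2 [OK]
6. LOAD T1 → mem=3 r[T1]=3 [LOAD]
7. CAS T0 → mem=3 r[T0]=2 [RETRY]
8. CAS T1 → mem=4 r[T1]=3 [OK]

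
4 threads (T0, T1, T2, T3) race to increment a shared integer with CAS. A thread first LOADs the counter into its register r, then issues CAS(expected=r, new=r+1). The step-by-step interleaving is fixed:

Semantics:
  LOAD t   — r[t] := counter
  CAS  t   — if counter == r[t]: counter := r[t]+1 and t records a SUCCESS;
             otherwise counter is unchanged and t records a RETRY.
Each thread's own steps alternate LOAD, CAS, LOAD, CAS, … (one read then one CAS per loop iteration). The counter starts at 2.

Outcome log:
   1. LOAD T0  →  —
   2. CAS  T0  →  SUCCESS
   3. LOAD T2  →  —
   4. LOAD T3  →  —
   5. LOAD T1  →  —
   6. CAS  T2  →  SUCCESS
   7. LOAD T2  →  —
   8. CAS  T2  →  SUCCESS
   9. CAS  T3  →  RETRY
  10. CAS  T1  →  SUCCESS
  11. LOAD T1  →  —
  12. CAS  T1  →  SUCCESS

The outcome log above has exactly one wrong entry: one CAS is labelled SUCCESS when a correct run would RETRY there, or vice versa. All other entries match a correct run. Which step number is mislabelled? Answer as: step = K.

step = 10

Reference trace:
T0 LOAD — after: cnt=2, r=2 — load
T0 CAS — after: cnt=3, r=2 — ok
T2 LOAD — after: cnt=3, r=3 — load
T3 LOAD — after: cnt=3, r=3 — load
T1 LOAD — after: cnt=3, r=3 — load
T2 CAS — after: cnt=4, r=3 — ok
T2 LOAD — after: cnt=4, r=4 — load
T2 CAS — after: cnt=5, r=4 — ok
T3 CAS — after: cnt=5, r=3 — retry
T1 CAS — after: cnt=5, r=3 — retry
T1 LOAD — after: cnt=5, r=5 — load
T1 CAS — after: cnt=6, r=5 — ok
Flip is step 10.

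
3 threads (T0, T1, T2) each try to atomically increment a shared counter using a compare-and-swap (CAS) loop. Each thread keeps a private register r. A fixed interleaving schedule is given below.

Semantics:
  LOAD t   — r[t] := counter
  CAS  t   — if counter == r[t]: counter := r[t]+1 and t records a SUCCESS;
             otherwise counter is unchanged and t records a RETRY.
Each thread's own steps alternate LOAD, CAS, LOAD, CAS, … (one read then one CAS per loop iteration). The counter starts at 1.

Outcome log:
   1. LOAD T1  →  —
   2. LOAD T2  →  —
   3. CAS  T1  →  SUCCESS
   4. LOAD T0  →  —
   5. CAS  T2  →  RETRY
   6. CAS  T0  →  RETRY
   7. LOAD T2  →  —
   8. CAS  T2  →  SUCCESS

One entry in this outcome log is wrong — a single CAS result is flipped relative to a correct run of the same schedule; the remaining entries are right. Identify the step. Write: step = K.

step = 6

Re-executing:
   1) LOAD T1:  M=1  r_T1=1
   2) LOAD T2:  M=1  r_T2=1
   3) CAS  T1:  M=2  r_T1=1 ✓
   4) LOAD T0:  M=2  r_T0=2
   5) CAS  T2:  M=2  r_T2=1 ✗
   6) CAS  T0:  M=3  r_T0=2 ✓
   7) LOAD T2:  M=3  r_T2=3
   8) CAS  T2:  M=4  r_T2=3 ✓
Flip is step 6.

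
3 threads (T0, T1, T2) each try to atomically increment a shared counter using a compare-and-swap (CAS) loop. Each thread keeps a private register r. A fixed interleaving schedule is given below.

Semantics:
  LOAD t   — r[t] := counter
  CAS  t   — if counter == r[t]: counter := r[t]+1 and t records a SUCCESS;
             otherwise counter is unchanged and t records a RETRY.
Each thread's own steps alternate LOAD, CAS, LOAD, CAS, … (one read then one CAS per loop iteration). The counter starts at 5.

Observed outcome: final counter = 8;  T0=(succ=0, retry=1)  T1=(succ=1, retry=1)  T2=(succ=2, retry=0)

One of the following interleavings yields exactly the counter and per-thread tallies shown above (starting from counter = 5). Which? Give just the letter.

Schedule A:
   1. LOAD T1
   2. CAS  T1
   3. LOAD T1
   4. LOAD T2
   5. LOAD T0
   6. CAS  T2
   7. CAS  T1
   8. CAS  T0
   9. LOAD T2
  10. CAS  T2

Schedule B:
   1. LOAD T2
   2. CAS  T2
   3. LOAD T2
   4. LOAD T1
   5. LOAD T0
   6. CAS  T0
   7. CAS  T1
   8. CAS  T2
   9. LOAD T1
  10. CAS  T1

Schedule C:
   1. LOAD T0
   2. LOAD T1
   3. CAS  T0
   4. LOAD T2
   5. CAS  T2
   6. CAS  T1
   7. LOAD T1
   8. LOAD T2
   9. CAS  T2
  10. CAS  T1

Simulating candidate A:
[1] T1.load  rd  (counter 5, T1.r 5)
[2] T1.cas  hit  (counter 6, T1.r 5)
[3] T1.load  rd  (counter 6, T1.r 6)
[4] T2.load  rd  (counter 6, T2.r 6)
[5] T0.load  rd  (counter 6, T0.r 6)
[6] T2.cas  hit  (counter 7, T2.r 6)
[7] T1.cas  miss  (counter 7, T1.r 6)
[8] T0.cas  miss  (counter 7, T0.r 6)
[9] T2.load  rd  (counter 7, T2.r 7)
[10] T2.cas  hit  (counter 8, T2.r 7)

A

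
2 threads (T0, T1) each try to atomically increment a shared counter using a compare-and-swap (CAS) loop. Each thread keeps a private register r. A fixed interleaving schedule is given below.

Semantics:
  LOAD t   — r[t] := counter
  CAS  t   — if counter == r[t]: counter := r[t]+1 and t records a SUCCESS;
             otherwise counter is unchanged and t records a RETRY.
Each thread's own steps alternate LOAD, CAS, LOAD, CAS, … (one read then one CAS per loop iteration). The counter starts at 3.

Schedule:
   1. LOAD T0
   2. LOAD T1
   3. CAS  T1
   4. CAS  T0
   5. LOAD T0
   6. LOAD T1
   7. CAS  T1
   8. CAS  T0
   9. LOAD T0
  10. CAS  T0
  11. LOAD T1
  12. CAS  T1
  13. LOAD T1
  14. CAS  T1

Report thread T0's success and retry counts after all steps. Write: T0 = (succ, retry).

T0 = (1, 2)

#1 T0 reads 3
#2 T1 reads 3
#3 T1 CAS(3→4) writes; counter now 4
#4 T0 CAS(3→4) fails; counter now 4
#5 T0 reads 4
#6 T1 reads 4
#7 T1 CAS(4→5) writes; counter now 5
#8 T0 CAS(4→5) fails; counter now 5
#9 T0 reads 5
#10 T0 CAS(5→6) writes; counter now 6
#11 T1 reads 6
#12 T1 CAS(6→7) writes; counter now 7
#13 T1 reads 7
#14 T1 CAS(7→8) writes; counter now 8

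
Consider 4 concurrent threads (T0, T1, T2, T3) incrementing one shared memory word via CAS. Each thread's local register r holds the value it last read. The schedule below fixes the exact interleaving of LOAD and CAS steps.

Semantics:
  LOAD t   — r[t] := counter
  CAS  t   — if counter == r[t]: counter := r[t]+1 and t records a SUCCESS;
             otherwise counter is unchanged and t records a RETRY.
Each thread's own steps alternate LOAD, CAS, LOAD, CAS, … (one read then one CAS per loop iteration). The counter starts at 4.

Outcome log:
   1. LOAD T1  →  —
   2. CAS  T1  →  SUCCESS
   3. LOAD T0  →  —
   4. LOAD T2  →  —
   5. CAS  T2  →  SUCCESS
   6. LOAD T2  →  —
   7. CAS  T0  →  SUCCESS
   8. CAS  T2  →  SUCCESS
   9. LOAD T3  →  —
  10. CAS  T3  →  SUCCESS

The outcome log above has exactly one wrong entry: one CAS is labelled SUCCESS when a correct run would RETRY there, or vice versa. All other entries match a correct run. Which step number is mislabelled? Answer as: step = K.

step = 7

Re-executing:
   1) LOAD T1:  M=4  r_T1=4
   2) CAS  T1:  M=5  r_T1=4 ✓
   3) LOAD T0:  M=5  r_T0=5
   4) LOAD T2:  M=5  r_T2=5
   5) CAS  T2:  M=6  r_T2=5 ✓
   6) LOAD T2:  M=6  r_T2=6
   7) CAS  T0:  M=6  r_T0=5 ✗
   8) CAS  T2:  M=7  r_T2=6 ✓
   9) LOAD T3:  M=7  r_T3=7
  10) CAS  T3:  M=8  r_T3=7 ✓
Log disagrees first at step 7.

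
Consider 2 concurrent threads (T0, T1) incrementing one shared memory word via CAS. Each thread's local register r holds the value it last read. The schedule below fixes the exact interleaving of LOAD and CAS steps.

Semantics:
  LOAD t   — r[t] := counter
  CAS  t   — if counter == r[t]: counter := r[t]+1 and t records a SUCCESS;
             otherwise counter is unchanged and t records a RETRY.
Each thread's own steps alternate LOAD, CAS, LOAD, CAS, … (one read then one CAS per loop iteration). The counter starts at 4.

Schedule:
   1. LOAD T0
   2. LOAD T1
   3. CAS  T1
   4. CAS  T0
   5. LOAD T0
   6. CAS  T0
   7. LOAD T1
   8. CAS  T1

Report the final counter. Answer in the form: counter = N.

counter = 7

   1) LOAD T0:  M=4  r_T0=4
   2) LOAD T1:  M=4  r_T1=4
   3) CAS  T1:  M=5  r_T1=4 ✓
   4) CAS  T0:  M=5  r_T0=4 ✗
   5) LOAD T0:  M=5  r_T0=5
   6) CAS  T0:  M=6  r_T0=5 ✓
   7) LOAD T1:  M=6  r_T1=6
   8) CAS  T1:  M=7  r_T1=6 ✓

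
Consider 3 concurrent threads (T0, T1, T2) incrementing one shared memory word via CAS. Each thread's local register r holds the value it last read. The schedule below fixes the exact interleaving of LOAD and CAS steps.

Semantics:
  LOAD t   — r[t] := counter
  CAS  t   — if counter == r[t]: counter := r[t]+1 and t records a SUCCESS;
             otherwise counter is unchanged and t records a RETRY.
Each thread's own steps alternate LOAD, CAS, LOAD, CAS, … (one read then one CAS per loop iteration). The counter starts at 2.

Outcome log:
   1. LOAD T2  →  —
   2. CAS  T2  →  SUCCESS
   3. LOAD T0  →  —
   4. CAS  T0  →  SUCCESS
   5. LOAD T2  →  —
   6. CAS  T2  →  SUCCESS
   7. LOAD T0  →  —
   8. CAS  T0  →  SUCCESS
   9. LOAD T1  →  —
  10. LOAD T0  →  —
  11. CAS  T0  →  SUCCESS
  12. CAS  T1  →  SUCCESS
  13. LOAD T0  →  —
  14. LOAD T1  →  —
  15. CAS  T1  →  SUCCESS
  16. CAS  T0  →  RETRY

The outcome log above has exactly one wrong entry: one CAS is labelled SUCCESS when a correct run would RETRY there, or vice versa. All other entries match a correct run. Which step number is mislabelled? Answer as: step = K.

Reference trace:
[1] T2.load  rd  (counter 2, T2.r 2)
[2] T2.cas  hit  (counter 3, T2.r 2)
[3] T0.load  rd  (counter 3, T0.r 3)
[4] T0.cas  hit  (counter 4, T0.r 3)
[5] T2.load  rd  (counter 4, T2.r 4)
[6] T2.cas  hit  (counter 5, T2.r 4)
[7] T0.load  rd  (counter 5, T0.r 5)
[8] T0.cas  hit  (counter 6, T0.r 5)
[9] T1.load  rd  (counter 6, T1.r 6)
[10] T0.load  rd  (counter 6, T0.r 6)
[11] T0.cas  hit  (counter 7, T0.r 6)
[12] T1.cas  miss  (counter 7, T1.r 6)
[13] T0.load  rd  (counter 7, T0.r 7)
[14] T1.load  rd  (counter 7, T1.r 7)
[15] T1.cas  hit  (counter 8, T1.r 7)
[16] T0.cas  miss  (counter 8, T0.r 7)
Log disagrees first at step 12.

step = 12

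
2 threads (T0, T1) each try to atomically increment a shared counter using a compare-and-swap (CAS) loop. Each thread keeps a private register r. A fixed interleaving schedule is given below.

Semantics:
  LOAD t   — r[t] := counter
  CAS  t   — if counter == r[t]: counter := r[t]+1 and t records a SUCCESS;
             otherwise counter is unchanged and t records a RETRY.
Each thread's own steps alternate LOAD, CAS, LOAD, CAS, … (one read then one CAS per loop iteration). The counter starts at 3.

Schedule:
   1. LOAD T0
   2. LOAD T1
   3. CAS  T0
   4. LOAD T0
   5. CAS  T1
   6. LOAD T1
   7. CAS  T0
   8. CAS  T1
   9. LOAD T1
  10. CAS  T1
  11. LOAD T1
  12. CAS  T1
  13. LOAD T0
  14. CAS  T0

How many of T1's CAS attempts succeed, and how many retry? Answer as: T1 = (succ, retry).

T1 = (2, 2)

1. LOAD T0 → mem=3 r[T0]=3 [LOAD]
2. LOAD T1 → mem=3 r[T1]=3 [LOAD]
3. CAS T0 → mem=4 r[T0]=3 [OK]
4. LOAD T0 → mem=4 r[T0]=4 [LOAD]
5. CAS T1 → mem=4 r[T1]=3 [RETRY]
6. LOAD T1 → mem=4 r[T1]=4 [LOAD]
7. CAS T0 → mem=5 r[T0]=4 [OK]
8. CAS T1 → mem=5 r[T1]=4 [RETRY]
9. LOAD T1 → mem=5 r[T1]=5 [LOAD]
10. CAS T1 → mem=6 r[T1]=5 [OK]
11. LOAD T1 → mem=6 r[T1]=6 [LOAD]
12. CAS T1 → mem=7 r[T1]=6 [OK]
13. LOAD T0 → mem=7 r[T0]=7 [LOAD]
14. CAS T0 → mem=8 r[T0]=7 [OK]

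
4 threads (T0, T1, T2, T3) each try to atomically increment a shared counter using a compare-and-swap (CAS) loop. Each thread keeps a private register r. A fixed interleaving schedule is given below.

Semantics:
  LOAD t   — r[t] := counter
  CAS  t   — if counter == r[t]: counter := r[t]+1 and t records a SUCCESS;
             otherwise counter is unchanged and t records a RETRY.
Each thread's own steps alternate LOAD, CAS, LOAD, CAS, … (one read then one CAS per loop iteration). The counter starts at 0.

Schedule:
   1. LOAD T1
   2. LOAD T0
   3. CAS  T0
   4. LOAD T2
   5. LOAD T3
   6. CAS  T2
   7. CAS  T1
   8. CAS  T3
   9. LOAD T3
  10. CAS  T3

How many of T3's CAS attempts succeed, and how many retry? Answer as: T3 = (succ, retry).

T3 = (1, 1)

#1 T1 reads 0
#2 T0 reads 0
#3 T0 CAS(0→1) writes; counter now 1
#4 T2 reads 1
#5 T3 reads 1
#6 T2 CAS(1→2) writes; counter now 2
#7 T1 CAS(0→1) fails; counter now 2
#8 T3 CAS(1→2) fails; counter now 2
#9 T3 reads 2
#10 T3 CAS(2→3) writes; counter now 3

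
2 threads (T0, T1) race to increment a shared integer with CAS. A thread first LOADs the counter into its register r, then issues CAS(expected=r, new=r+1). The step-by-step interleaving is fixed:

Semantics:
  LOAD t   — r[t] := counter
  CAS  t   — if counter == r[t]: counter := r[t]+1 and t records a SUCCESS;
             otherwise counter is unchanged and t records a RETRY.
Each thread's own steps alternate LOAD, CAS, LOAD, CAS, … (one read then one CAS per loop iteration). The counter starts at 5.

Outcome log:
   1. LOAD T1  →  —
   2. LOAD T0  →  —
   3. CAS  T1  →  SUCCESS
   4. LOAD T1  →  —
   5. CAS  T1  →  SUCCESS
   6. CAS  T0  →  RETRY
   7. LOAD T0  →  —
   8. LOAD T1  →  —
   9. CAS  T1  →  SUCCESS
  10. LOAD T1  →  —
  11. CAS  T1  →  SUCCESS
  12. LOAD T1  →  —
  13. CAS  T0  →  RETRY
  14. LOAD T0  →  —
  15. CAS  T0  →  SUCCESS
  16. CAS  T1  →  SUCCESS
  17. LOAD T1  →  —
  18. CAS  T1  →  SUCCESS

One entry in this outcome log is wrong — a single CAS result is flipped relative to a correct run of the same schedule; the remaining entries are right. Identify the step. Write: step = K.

Re-executing:
[1] T1.load  rd  (counter 5, T1.r 5)
[2] T0.load  rd  (counter 5, T0.r 5)
[3] T1.cas  hit  (counter 6, T1.r 5)
[4] T1.load  rd  (counter 6, T1.r 6)
[5] T1.cas  hit  (counter 7, T1.r 6)
[6] T0.cas  miss  (counter 7, T0.r 5)
[7] T0.load  rd  (counter 7, T0.r 7)
[8] T1.load  rd  (counter 7, T1.r 7)
[9] T1.cas  hit  (counter 8, T1.r 7)
[10] T1.load  rd  (counter 8, T1.r 8)
[11] T1.cas  hit  (counter 9, T1.r 8)
[12] T1.load  rd  (counter 9, T1.r 9)
[13] T0.cas  miss  (counter 9, T0.r 7)
[14] T0.load  rd  (counter 9, T0.r 9)
[15] T0.cas  hit  (counter 10, T0.r 9)
[16] T1.cas  miss  (counter 10, T1.r 9)
[17] T1.load  rd  (counter 10, T1.r 10)
[18] T1.cas  hit  (counter 11, T1.r 10)
Flip is step 16.

step = 16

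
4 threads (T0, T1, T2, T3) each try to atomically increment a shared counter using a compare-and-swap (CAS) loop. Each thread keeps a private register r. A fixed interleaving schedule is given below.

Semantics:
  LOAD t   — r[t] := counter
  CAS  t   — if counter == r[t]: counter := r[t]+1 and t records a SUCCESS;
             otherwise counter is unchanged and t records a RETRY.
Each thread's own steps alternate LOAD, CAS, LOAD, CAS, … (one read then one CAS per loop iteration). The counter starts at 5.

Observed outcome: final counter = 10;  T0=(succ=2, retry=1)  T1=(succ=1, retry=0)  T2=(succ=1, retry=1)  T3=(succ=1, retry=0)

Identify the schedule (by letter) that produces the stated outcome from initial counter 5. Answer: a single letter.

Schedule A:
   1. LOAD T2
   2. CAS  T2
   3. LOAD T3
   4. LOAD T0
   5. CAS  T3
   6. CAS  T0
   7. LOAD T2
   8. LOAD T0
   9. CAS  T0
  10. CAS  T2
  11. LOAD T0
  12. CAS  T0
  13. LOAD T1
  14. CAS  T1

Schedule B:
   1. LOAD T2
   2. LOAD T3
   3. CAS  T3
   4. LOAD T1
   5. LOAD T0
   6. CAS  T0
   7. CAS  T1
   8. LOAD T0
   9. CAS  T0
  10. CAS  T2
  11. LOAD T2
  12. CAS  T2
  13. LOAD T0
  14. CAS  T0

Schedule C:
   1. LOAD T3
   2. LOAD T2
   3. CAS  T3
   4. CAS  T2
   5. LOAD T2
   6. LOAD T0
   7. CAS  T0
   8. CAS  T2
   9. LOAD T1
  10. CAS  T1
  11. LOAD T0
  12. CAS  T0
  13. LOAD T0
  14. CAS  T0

Tracing schedule A:
1. LOAD T2 → mem=5 r[T2]=5 [LOAD]
2. CAS T2 → mem=6 r[T2]=5 [OK]
3. LOAD T3 → mem=6 r[T3]=6 [LOAD]
4. LOAD T0 → mem=6 r[T0]=6 [LOAD]
5. CAS T3 → mem=7 r[T3]=6 [OK]
6. CAS T0 → mem=7 r[T0]=6 [RETRY]
7. LOAD T2 → mem=7 r[T2]=7 [LOAD]
8. LOAD T0 → mem=7 r[T0]=7 [LOAD]
9. CAS T0 → mem=8 r[T0]=7 [OK]
10. CAS T2 → mem=8 r[T2]=7 [RETRY]
11. LOAD T0 → mem=8 r[T0]=8 [LOAD]
12. CAS T0 → mem=9 r[T0]=8 [OK]
13. LOAD T1 → mem=9 r[T1]=9 [LOAD]
14. CAS T1 → mem=10 r[T1]=9 [OK]

A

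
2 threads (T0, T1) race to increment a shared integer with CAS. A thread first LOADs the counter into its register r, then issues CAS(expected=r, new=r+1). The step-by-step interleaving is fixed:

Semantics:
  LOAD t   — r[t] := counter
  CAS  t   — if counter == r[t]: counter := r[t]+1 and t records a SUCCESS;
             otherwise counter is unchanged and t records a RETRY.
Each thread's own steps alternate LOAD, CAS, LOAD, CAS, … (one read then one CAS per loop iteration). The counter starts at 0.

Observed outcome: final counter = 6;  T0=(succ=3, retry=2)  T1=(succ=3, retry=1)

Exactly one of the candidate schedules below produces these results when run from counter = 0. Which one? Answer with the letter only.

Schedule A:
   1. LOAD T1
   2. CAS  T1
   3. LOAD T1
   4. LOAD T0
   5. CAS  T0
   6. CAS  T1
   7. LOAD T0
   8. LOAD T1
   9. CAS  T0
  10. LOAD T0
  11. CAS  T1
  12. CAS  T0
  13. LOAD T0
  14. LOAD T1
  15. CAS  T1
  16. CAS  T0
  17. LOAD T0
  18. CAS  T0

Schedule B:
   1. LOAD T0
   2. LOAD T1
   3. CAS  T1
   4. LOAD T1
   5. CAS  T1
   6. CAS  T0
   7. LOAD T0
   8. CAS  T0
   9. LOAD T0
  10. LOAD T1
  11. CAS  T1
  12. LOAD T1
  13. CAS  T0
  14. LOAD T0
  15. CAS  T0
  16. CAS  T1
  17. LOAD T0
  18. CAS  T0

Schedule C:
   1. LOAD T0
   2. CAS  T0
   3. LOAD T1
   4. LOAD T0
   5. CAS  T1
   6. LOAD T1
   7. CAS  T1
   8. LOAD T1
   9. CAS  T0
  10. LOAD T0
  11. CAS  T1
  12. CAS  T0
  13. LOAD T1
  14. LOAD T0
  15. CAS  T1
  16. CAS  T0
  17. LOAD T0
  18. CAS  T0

B

Tracing schedule B:
1. LOAD T0 → mem=0 r[T0]=0 [LOAD]
2. LOAD T1 → mem=0 r[T1]=0 [LOAD]
3. CAS T1 → mem=1 r[T1]=0 [OK]
4. LOAD T1 → mem=1 r[T1]=1 [LOAD]
5. CAS T1 → mem=2 r[T1]=1 [OK]
6. CAS T0 → mem=2 r[T0]=0 [RETRY]
7. LOAD T0 → mem=2 r[T0]=2 [LOAD]
8. CAS T0 → mem=3 r[T0]=2 [OK]
9. LOAD T0 → mem=3 r[T0]=3 [LOAD]
10. LOAD T1 → mem=3 r[T1]=3 [LOAD]
11. CAS T1 → mem=4 r[T1]=3 [OK]
12. LOAD T1 → mem=4 r[T1]=4 [LOAD]
13. CAS T0 → mem=4 r[T0]=3 [RETRY]
14. LOAD T0 → mem=4 r[T0]=4 [LOAD]
15. CAS T0 → mem=5 r[T0]=4 [OK]
16. CAS T1 → mem=5 r[T1]=4 [RETRY]
17. LOAD T0 → mem=5 r[T0]=5 [LOAD]
18. CAS T0 → mem=6 r[T0]=5 [OK]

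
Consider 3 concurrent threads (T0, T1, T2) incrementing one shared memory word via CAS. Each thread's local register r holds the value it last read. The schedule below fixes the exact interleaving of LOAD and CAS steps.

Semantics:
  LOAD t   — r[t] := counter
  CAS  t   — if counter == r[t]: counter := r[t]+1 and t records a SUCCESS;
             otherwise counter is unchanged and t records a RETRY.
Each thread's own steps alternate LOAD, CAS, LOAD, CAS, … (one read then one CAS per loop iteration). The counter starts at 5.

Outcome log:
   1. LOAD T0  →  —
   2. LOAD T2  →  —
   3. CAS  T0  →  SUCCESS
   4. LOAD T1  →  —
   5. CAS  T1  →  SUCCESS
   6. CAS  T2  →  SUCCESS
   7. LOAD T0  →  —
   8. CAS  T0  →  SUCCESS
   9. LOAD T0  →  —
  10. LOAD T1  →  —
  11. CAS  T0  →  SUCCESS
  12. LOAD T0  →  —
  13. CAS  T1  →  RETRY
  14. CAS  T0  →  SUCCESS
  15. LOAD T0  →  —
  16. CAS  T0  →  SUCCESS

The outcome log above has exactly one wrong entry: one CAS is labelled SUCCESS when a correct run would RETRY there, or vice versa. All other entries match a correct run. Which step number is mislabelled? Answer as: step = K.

step = 6

Re-executing:
1. LOAD T0 → mem=5 r[T0]=5 [LOAD]
2. LOAD T2 → mem=5 r[T2]=5 [LOAD]
3. CAS T0 → mem=6 r[T0]=5 [OK]
4. LOAD T1 → mem=6 r[T1]=6 [LOAD]
5. CAS T1 → mem=7 r[T1]=6 [OK]
6. CAS T2 → mem=7 r[T2]=5 [RETRY]
7. LOAD T0 → mem=7 r[T0]=7 [LOAD]
8. CAS T0 → mem=8 r[T0]=7 [OK]
9. LOAD T0 → mem=8 r[T0]=8 [LOAD]
10. LOAD T1 → mem=8 r[T1]=8 [LOAD]
11. CAS T0 → mem=9 r[T0]=8 [OK]
12. LOAD T0 → mem=9 r[T0]=9 [LOAD]
13. CAS T1 → mem=9 r[T1]=8 [RETRY]
14. CAS T0 → mem=10 r[T0]=9 [OK]
15. LOAD T0 → mem=10 r[T0]=10 [LOAD]
16. CAS T0 → mem=11 r[T0]=10 [OK]
Log disagrees first at step 6.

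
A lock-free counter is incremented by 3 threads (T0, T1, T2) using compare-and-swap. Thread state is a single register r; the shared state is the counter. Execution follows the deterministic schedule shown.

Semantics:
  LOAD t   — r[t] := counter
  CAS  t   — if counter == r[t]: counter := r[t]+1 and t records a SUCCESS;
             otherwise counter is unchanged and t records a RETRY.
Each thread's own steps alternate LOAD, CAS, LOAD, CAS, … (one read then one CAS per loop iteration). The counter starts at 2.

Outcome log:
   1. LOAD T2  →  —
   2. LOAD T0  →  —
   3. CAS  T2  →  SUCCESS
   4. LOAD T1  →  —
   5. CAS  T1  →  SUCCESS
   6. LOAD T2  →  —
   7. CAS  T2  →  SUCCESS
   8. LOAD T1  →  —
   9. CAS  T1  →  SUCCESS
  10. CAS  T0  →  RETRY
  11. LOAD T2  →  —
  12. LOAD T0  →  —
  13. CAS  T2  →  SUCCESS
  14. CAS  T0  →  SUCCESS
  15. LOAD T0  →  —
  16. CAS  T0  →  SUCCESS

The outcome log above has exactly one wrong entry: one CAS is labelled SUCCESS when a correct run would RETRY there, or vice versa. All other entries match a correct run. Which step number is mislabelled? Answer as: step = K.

step = 14

Reference trace:
T2 LOAD — after: cnt=2, r=2 — load
T0 LOAD — after: cnt=2, r=2 — load
T2 CAS — after: cnt=3, r=2 — ok
T1 LOAD — after: cnt=3, r=3 — load
T1 CAS — after: cnt=4, r=3 — ok
T2 LOAD — after: cnt=4, r=4 — load
T2 CAS — after: cnt=5, r=4 — ok
T1 LOAD — after: cnt=5, r=5 — load
T1 CAS — after: cnt=6, r=5 — ok
T0 CAS — after: cnt=6, r=2 — retry
T2 LOAD — after: cnt=6, r=6 — load
T0 LOAD — after: cnt=6, r=6 — load
T2 CAS — after: cnt=7, r=6 — ok
T0 CAS — after: cnt=7, r=6 — retry
T0 LOAD — after: cnt=7, r=7 — load
T0 CAS — after: cnt=8, r=7 — ok
Log disagrees first at step 14.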